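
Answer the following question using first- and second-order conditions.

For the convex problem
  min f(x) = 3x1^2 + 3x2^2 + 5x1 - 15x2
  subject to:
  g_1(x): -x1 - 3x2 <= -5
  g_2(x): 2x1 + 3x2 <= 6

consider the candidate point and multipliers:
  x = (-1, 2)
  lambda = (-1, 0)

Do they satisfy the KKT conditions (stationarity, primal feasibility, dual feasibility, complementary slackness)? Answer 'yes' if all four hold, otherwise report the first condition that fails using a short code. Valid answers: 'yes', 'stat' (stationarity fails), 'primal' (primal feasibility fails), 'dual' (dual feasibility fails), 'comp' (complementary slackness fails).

Gradient of f: grad f(x) = Q x + c = (-1, -3)
Constraint values g_i(x) = a_i^T x - b_i:
  g_1((-1, 2)) = 0
  g_2((-1, 2)) = -2
Stationarity residual: grad f(x) + sum_i lambda_i a_i = (0, 0)
  -> stationarity OK
Primal feasibility (all g_i <= 0): OK
Dual feasibility (all lambda_i >= 0): FAILS
Complementary slackness (lambda_i * g_i(x) = 0 for all i): OK

Verdict: the first failing condition is dual_feasibility -> dual.

dual


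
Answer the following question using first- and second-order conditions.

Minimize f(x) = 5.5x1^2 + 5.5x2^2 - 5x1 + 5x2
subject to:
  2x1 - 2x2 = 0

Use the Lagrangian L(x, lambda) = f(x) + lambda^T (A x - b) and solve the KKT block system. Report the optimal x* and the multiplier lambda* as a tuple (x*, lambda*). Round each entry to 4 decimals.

Form the Lagrangian:
  L(x, lambda) = (1/2) x^T Q x + c^T x + lambda^T (A x - b)
Stationarity (grad_x L = 0): Q x + c + A^T lambda = 0.
Primal feasibility: A x = b.

This gives the KKT block system:
  [ Q   A^T ] [ x     ]   [-c ]
  [ A    0  ] [ lambda ] = [ b ]

Solving the linear system:
  x*      = (0, 0)
  lambda* = (2.5)
  f(x*)   = 0

x* = (0, 0), lambda* = (2.5)


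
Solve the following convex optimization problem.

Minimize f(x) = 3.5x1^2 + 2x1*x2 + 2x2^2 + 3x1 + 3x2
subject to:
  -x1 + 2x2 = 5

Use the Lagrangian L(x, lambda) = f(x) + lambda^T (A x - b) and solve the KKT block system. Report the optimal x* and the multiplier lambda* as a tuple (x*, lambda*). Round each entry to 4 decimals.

Form the Lagrangian:
  L(x, lambda) = (1/2) x^T Q x + c^T x + lambda^T (A x - b)
Stationarity (grad_x L = 0): Q x + c + A^T lambda = 0.
Primal feasibility: A x = b.

This gives the KKT block system:
  [ Q   A^T ] [ x     ]   [-c ]
  [ A    0  ] [ lambda ] = [ b ]

Solving the linear system:
  x*      = (-1.45, 1.775)
  lambda* = (-3.6)
  f(x*)   = 9.4875

x* = (-1.45, 1.775), lambda* = (-3.6)


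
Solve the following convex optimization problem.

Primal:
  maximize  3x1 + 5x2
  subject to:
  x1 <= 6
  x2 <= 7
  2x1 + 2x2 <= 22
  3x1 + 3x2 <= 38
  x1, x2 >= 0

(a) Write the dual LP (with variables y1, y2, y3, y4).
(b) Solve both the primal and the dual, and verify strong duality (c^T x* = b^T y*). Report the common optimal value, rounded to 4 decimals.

The standard primal-dual pair for 'max c^T x s.t. A x <= b, x >= 0' is:
  Dual:  min b^T y  s.t.  A^T y >= c,  y >= 0.

So the dual LP is:
  minimize  6y1 + 7y2 + 22y3 + 38y4
  subject to:
    y1 + 2y3 + 3y4 >= 3
    y2 + 2y3 + 3y4 >= 5
    y1, y2, y3, y4 >= 0

Solving the primal: x* = (4, 7).
  primal value c^T x* = 47.
Solving the dual: y* = (0, 2, 1.5, 0).
  dual value b^T y* = 47.
Strong duality: c^T x* = b^T y*. Confirmed.

47


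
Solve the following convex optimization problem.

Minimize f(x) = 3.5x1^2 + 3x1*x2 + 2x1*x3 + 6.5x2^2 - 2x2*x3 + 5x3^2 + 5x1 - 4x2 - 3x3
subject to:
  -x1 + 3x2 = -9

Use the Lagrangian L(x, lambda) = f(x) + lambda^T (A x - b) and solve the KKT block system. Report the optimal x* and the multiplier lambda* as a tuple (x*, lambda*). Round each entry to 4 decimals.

Form the Lagrangian:
  L(x, lambda) = (1/2) x^T Q x + c^T x + lambda^T (A x - b)
Stationarity (grad_x L = 0): Q x + c + A^T lambda = 0.
Primal feasibility: A x = b.

This gives the KKT block system:
  [ Q   A^T ] [ x     ]   [-c ]
  [ A    0  ] [ lambda ] = [ b ]

Solving the linear system:
  x*      = (1.8247, -2.3918, -0.5433)
  lambda* = (9.5108)
  f(x*)   = 52.9589

x* = (1.8247, -2.3918, -0.5433), lambda* = (9.5108)


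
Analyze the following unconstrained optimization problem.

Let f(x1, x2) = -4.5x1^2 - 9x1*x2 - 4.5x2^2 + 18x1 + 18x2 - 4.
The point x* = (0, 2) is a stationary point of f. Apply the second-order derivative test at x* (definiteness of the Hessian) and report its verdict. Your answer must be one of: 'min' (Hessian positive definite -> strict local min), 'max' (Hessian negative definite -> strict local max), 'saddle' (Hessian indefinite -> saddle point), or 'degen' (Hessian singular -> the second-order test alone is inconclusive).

Compute the Hessian H = grad^2 f:
  H = [[-9, -9], [-9, -9]]
Verify stationarity: grad f(x*) = H x* + g = (0, 0).
Eigenvalues of H: -18, 0.
H has a zero eigenvalue (singular; negative semidefinite but not definite), so H is neither positive definite, negative definite, nor indefinite. The second-order test alone is inconclusive -> degen.
(Indeed, f is constant along the null direction of H through x*, so x* is not a strict local extremum.)

degen


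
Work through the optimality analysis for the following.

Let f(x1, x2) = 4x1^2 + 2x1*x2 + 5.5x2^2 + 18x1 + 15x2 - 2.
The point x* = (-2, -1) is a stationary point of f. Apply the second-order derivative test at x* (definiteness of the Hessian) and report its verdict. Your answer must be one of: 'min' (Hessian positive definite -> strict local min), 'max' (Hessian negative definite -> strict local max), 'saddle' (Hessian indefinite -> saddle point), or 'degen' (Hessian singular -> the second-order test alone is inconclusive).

Compute the Hessian H = grad^2 f:
  H = [[8, 2], [2, 11]]
Verify stationarity: grad f(x*) = H x* + g = (0, 0).
Eigenvalues of H: 7, 12.
Both eigenvalues > 0, so H is positive definite -> x* is a strict local min.

min


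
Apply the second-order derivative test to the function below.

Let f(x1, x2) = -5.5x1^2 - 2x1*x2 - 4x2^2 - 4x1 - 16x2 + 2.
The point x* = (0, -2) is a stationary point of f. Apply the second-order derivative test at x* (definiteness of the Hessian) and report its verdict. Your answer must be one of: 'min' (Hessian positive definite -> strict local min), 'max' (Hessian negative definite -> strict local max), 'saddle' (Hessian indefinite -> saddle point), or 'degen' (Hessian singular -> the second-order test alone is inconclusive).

Compute the Hessian H = grad^2 f:
  H = [[-11, -2], [-2, -8]]
Verify stationarity: grad f(x*) = H x* + g = (0, 0).
Eigenvalues of H: -12, -7.
Both eigenvalues < 0, so H is negative definite -> x* is a strict local max.

max


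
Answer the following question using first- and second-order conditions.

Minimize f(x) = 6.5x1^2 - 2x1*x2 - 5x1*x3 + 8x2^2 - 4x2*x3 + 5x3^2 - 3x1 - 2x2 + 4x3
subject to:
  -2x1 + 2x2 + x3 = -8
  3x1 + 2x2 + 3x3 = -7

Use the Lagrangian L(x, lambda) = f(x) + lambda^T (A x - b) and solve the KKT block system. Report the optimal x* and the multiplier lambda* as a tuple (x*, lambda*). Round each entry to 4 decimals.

Form the Lagrangian:
  L(x, lambda) = (1/2) x^T Q x + c^T x + lambda^T (A x - b)
Stationarity (grad_x L = 0): Q x + c + A^T lambda = 0.
Primal feasibility: A x = b.

This gives the KKT block system:
  [ Q   A^T ] [ x     ]   [-c ]
  [ A    0  ] [ lambda ] = [ b ]

Solving the linear system:
  x*      = (1.0299, -1.9328, -2.0747)
  lambda* = (12.931, 0.4115)
  f(x*)   = 49.4029

x* = (1.0299, -1.9328, -2.0747), lambda* = (12.931, 0.4115)


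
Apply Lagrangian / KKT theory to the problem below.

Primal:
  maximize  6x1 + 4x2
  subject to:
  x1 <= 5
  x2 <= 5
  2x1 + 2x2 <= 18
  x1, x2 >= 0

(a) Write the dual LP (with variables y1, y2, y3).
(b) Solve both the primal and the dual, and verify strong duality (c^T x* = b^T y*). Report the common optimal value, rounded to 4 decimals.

The standard primal-dual pair for 'max c^T x s.t. A x <= b, x >= 0' is:
  Dual:  min b^T y  s.t.  A^T y >= c,  y >= 0.

So the dual LP is:
  minimize  5y1 + 5y2 + 18y3
  subject to:
    y1 + 2y3 >= 6
    y2 + 2y3 >= 4
    y1, y2, y3 >= 0

Solving the primal: x* = (5, 4).
  primal value c^T x* = 46.
Solving the dual: y* = (2, 0, 2).
  dual value b^T y* = 46.
Strong duality: c^T x* = b^T y*. Confirmed.

46


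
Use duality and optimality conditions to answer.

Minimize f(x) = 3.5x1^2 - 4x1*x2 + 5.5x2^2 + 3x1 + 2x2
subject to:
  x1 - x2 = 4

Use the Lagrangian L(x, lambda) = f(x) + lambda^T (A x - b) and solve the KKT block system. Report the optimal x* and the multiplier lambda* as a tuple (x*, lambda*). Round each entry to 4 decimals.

Form the Lagrangian:
  L(x, lambda) = (1/2) x^T Q x + c^T x + lambda^T (A x - b)
Stationarity (grad_x L = 0): Q x + c + A^T lambda = 0.
Primal feasibility: A x = b.

This gives the KKT block system:
  [ Q   A^T ] [ x     ]   [-c ]
  [ A    0  ] [ lambda ] = [ b ]

Solving the linear system:
  x*      = (2.3, -1.7)
  lambda* = (-25.9)
  f(x*)   = 53.55

x* = (2.3, -1.7), lambda* = (-25.9)


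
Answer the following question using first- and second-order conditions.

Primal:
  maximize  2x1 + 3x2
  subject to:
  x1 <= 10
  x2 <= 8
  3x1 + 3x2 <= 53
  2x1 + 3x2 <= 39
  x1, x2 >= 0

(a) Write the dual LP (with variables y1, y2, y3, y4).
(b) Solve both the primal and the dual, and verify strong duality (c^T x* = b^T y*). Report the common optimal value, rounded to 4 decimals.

The standard primal-dual pair for 'max c^T x s.t. A x <= b, x >= 0' is:
  Dual:  min b^T y  s.t.  A^T y >= c,  y >= 0.

So the dual LP is:
  minimize  10y1 + 8y2 + 53y3 + 39y4
  subject to:
    y1 + 3y3 + 2y4 >= 2
    y2 + 3y3 + 3y4 >= 3
    y1, y2, y3, y4 >= 0

Solving the primal: x* = (10, 6.3333).
  primal value c^T x* = 39.
Solving the dual: y* = (0, 0, 0, 1).
  dual value b^T y* = 39.
Strong duality: c^T x* = b^T y*. Confirmed.

39


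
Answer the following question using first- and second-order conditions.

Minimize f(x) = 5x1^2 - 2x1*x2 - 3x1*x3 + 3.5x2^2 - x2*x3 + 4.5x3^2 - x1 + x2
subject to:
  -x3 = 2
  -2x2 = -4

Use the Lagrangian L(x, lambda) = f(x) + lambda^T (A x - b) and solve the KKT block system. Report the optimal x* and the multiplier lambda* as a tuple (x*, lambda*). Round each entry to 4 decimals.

Form the Lagrangian:
  L(x, lambda) = (1/2) x^T Q x + c^T x + lambda^T (A x - b)
Stationarity (grad_x L = 0): Q x + c + A^T lambda = 0.
Primal feasibility: A x = b.

This gives the KKT block system:
  [ Q   A^T ] [ x     ]   [-c ]
  [ A    0  ] [ lambda ] = [ b ]

Solving the linear system:
  x*      = (-0.1, 2, -2)
  lambda* = (-19.7, 8.6)
  f(x*)   = 37.95

x* = (-0.1, 2, -2), lambda* = (-19.7, 8.6)


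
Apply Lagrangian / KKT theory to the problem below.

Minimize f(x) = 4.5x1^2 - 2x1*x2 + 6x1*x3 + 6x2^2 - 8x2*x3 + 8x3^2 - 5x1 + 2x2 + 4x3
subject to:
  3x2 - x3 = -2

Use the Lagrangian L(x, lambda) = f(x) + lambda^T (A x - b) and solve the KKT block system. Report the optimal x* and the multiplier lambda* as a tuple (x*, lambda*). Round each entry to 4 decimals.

Form the Lagrangian:
  L(x, lambda) = (1/2) x^T Q x + c^T x + lambda^T (A x - b)
Stationarity (grad_x L = 0): Q x + c + A^T lambda = 0.
Primal feasibility: A x = b.

This gives the KKT block system:
  [ Q   A^T ] [ x     ]   [-c ]
  [ A    0  ] [ lambda ] = [ b ]

Solving the linear system:
  x*      = (1.0447, -1.0251, -1.0754)
  lambda* = (1.2626)
  f(x*)   = -4.5251

x* = (1.0447, -1.0251, -1.0754), lambda* = (1.2626)


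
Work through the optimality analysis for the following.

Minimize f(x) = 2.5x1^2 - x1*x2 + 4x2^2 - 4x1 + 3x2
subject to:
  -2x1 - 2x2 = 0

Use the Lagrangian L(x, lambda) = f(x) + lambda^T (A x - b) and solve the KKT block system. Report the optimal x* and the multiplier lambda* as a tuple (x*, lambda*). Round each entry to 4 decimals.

Form the Lagrangian:
  L(x, lambda) = (1/2) x^T Q x + c^T x + lambda^T (A x - b)
Stationarity (grad_x L = 0): Q x + c + A^T lambda = 0.
Primal feasibility: A x = b.

This gives the KKT block system:
  [ Q   A^T ] [ x     ]   [-c ]
  [ A    0  ] [ lambda ] = [ b ]

Solving the linear system:
  x*      = (0.4667, -0.4667)
  lambda* = (-0.6)
  f(x*)   = -1.6333

x* = (0.4667, -0.4667), lambda* = (-0.6)


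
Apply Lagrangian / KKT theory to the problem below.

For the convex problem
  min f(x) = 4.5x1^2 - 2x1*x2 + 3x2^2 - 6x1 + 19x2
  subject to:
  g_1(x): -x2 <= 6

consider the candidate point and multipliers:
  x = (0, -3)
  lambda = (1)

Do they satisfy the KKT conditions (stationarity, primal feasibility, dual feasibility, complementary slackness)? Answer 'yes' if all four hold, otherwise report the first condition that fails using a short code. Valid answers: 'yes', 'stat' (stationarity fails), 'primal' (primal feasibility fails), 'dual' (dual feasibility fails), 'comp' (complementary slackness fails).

Gradient of f: grad f(x) = Q x + c = (0, 1)
Constraint values g_i(x) = a_i^T x - b_i:
  g_1((0, -3)) = -3
Stationarity residual: grad f(x) + sum_i lambda_i a_i = (0, 0)
  -> stationarity OK
Primal feasibility (all g_i <= 0): OK
Dual feasibility (all lambda_i >= 0): OK
Complementary slackness (lambda_i * g_i(x) = 0 for all i): FAILS

Verdict: the first failing condition is complementary_slackness -> comp.

comp


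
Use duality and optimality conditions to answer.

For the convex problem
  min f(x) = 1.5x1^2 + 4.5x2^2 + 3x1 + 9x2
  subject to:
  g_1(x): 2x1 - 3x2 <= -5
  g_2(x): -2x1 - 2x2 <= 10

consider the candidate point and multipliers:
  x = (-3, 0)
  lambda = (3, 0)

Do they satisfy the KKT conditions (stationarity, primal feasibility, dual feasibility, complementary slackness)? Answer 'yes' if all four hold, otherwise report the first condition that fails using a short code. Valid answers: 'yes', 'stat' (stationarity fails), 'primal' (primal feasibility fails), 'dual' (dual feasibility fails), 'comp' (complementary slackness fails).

Gradient of f: grad f(x) = Q x + c = (-6, 9)
Constraint values g_i(x) = a_i^T x - b_i:
  g_1((-3, 0)) = -1
  g_2((-3, 0)) = -4
Stationarity residual: grad f(x) + sum_i lambda_i a_i = (0, 0)
  -> stationarity OK
Primal feasibility (all g_i <= 0): OK
Dual feasibility (all lambda_i >= 0): OK
Complementary slackness (lambda_i * g_i(x) = 0 for all i): FAILS

Verdict: the first failing condition is complementary_slackness -> comp.

comp


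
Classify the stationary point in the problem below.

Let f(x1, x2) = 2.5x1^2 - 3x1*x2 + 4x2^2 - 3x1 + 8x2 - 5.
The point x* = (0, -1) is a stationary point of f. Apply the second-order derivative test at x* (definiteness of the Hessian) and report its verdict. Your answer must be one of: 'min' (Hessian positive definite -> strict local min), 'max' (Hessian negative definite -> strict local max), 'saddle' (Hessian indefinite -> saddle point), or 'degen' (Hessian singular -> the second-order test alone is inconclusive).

Compute the Hessian H = grad^2 f:
  H = [[5, -3], [-3, 8]]
Verify stationarity: grad f(x*) = H x* + g = (0, 0).
Eigenvalues of H: 3.1459, 9.8541.
Both eigenvalues > 0, so H is positive definite -> x* is a strict local min.

min


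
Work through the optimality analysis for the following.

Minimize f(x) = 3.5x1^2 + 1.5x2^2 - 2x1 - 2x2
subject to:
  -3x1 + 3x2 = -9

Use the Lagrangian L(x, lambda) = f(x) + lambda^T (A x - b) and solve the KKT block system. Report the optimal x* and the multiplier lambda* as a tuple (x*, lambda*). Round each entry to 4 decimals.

Form the Lagrangian:
  L(x, lambda) = (1/2) x^T Q x + c^T x + lambda^T (A x - b)
Stationarity (grad_x L = 0): Q x + c + A^T lambda = 0.
Primal feasibility: A x = b.

This gives the KKT block system:
  [ Q   A^T ] [ x     ]   [-c ]
  [ A    0  ] [ lambda ] = [ b ]

Solving the linear system:
  x*      = (1.3, -1.7)
  lambda* = (2.3667)
  f(x*)   = 11.05

x* = (1.3, -1.7), lambda* = (2.3667)


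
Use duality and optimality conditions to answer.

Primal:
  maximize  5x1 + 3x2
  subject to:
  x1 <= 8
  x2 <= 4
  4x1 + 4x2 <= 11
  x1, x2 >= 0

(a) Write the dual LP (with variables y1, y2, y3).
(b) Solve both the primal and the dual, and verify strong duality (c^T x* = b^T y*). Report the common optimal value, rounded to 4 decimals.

The standard primal-dual pair for 'max c^T x s.t. A x <= b, x >= 0' is:
  Dual:  min b^T y  s.t.  A^T y >= c,  y >= 0.

So the dual LP is:
  minimize  8y1 + 4y2 + 11y3
  subject to:
    y1 + 4y3 >= 5
    y2 + 4y3 >= 3
    y1, y2, y3 >= 0

Solving the primal: x* = (2.75, 0).
  primal value c^T x* = 13.75.
Solving the dual: y* = (0, 0, 1.25).
  dual value b^T y* = 13.75.
Strong duality: c^T x* = b^T y*. Confirmed.

13.75


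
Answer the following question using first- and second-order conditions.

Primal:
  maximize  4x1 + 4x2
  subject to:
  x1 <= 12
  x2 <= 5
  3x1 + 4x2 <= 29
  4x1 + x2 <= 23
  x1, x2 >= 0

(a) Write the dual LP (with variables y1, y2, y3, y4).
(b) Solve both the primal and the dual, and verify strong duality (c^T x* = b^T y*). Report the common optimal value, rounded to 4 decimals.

The standard primal-dual pair for 'max c^T x s.t. A x <= b, x >= 0' is:
  Dual:  min b^T y  s.t.  A^T y >= c,  y >= 0.

So the dual LP is:
  minimize  12y1 + 5y2 + 29y3 + 23y4
  subject to:
    y1 + 3y3 + 4y4 >= 4
    y2 + 4y3 + y4 >= 4
    y1, y2, y3, y4 >= 0

Solving the primal: x* = (4.8462, 3.6154).
  primal value c^T x* = 33.8462.
Solving the dual: y* = (0, 0, 0.9231, 0.3077).
  dual value b^T y* = 33.8462.
Strong duality: c^T x* = b^T y*. Confirmed.

33.8462


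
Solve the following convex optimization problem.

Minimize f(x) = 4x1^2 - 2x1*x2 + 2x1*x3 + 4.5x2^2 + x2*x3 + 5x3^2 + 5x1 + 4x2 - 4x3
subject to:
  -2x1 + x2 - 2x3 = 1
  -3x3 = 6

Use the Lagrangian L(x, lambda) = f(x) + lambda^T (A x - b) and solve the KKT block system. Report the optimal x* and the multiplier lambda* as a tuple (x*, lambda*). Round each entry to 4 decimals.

Form the Lagrangian:
  L(x, lambda) = (1/2) x^T Q x + c^T x + lambda^T (A x - b)
Stationarity (grad_x L = 0): Q x + c + A^T lambda = 0.
Primal feasibility: A x = b.

This gives the KKT block system:
  [ Q   A^T ] [ x     ]   [-c ]
  [ A    0  ] [ lambda ] = [ b ]

Solving the linear system:
  x*      = (1.1944, -0.6111, -2)
  lambda* = (5.8889, -11.3333)
  f(x*)   = 36.8194

x* = (1.1944, -0.6111, -2), lambda* = (5.8889, -11.3333)


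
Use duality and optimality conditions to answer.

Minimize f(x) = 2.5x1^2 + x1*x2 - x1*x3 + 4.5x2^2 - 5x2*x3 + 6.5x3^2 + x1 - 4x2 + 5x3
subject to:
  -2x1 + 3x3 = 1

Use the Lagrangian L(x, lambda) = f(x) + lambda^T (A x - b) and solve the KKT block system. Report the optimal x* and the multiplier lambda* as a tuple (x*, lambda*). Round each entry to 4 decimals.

Form the Lagrangian:
  L(x, lambda) = (1/2) x^T Q x + c^T x + lambda^T (A x - b)
Stationarity (grad_x L = 0): Q x + c + A^T lambda = 0.
Primal feasibility: A x = b.

This gives the KKT block system:
  [ Q   A^T ] [ x     ]   [-c ]
  [ A    0  ] [ lambda ] = [ b ]

Solving the linear system:
  x*      = (-0.6131, 0.4707, -0.0754)
  lambda* = (-0.7598)
  f(x*)   = -1.0566

x* = (-0.6131, 0.4707, -0.0754), lambda* = (-0.7598)


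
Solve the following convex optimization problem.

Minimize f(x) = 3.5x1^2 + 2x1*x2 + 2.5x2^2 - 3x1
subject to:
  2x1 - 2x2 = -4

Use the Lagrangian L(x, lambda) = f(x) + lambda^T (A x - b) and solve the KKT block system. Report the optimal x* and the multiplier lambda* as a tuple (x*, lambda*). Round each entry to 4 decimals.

Form the Lagrangian:
  L(x, lambda) = (1/2) x^T Q x + c^T x + lambda^T (A x - b)
Stationarity (grad_x L = 0): Q x + c + A^T lambda = 0.
Primal feasibility: A x = b.

This gives the KKT block system:
  [ Q   A^T ] [ x     ]   [-c ]
  [ A    0  ] [ lambda ] = [ b ]

Solving the linear system:
  x*      = (-0.6875, 1.3125)
  lambda* = (2.5938)
  f(x*)   = 6.2188

x* = (-0.6875, 1.3125), lambda* = (2.5938)


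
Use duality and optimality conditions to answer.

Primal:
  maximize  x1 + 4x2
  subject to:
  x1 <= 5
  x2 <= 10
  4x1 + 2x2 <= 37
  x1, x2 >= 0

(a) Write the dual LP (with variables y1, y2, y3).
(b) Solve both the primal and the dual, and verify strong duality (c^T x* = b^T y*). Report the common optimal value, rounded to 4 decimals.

The standard primal-dual pair for 'max c^T x s.t. A x <= b, x >= 0' is:
  Dual:  min b^T y  s.t.  A^T y >= c,  y >= 0.

So the dual LP is:
  minimize  5y1 + 10y2 + 37y3
  subject to:
    y1 + 4y3 >= 1
    y2 + 2y3 >= 4
    y1, y2, y3 >= 0

Solving the primal: x* = (4.25, 10).
  primal value c^T x* = 44.25.
Solving the dual: y* = (0, 3.5, 0.25).
  dual value b^T y* = 44.25.
Strong duality: c^T x* = b^T y*. Confirmed.

44.25


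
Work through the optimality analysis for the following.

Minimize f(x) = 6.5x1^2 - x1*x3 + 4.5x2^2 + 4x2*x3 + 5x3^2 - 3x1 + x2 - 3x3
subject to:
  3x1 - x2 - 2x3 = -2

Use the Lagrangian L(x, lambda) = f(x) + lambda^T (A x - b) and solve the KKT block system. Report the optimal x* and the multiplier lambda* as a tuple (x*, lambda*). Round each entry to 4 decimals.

Form the Lagrangian:
  L(x, lambda) = (1/2) x^T Q x + c^T x + lambda^T (A x - b)
Stationarity (grad_x L = 0): Q x + c + A^T lambda = 0.
Primal feasibility: A x = b.

This gives the KKT block system:
  [ Q   A^T ] [ x     ]   [-c ]
  [ A    0  ] [ lambda ] = [ b ]

Solving the linear system:
  x*      = (-0.207, -0.2276, 0.8033)
  lambda* = (2.1648)
  f(x*)   = 1.1565

x* = (-0.207, -0.2276, 0.8033), lambda* = (2.1648)


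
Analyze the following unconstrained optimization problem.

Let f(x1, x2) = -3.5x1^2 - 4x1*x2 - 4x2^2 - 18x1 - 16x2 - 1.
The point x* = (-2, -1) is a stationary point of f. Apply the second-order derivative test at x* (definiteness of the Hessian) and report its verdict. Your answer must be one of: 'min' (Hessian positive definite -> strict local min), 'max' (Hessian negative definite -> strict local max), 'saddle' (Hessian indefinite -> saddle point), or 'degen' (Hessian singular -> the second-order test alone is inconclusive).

Compute the Hessian H = grad^2 f:
  H = [[-7, -4], [-4, -8]]
Verify stationarity: grad f(x*) = H x* + g = (0, 0).
Eigenvalues of H: -11.5311, -3.4689.
Both eigenvalues < 0, so H is negative definite -> x* is a strict local max.

max


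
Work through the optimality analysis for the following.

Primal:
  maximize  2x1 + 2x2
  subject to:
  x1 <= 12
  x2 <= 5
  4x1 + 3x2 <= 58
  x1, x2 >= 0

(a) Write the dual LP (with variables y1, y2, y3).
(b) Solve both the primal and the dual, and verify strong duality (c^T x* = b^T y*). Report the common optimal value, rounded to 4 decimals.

The standard primal-dual pair for 'max c^T x s.t. A x <= b, x >= 0' is:
  Dual:  min b^T y  s.t.  A^T y >= c,  y >= 0.

So the dual LP is:
  minimize  12y1 + 5y2 + 58y3
  subject to:
    y1 + 4y3 >= 2
    y2 + 3y3 >= 2
    y1, y2, y3 >= 0

Solving the primal: x* = (10.75, 5).
  primal value c^T x* = 31.5.
Solving the dual: y* = (0, 0.5, 0.5).
  dual value b^T y* = 31.5.
Strong duality: c^T x* = b^T y*. Confirmed.

31.5


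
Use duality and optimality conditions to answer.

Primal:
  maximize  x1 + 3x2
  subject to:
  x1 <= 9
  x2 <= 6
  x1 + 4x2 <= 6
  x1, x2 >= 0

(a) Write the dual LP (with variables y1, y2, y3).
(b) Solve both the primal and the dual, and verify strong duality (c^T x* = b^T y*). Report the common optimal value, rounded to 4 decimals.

The standard primal-dual pair for 'max c^T x s.t. A x <= b, x >= 0' is:
  Dual:  min b^T y  s.t.  A^T y >= c,  y >= 0.

So the dual LP is:
  minimize  9y1 + 6y2 + 6y3
  subject to:
    y1 + y3 >= 1
    y2 + 4y3 >= 3
    y1, y2, y3 >= 0

Solving the primal: x* = (6, 0).
  primal value c^T x* = 6.
Solving the dual: y* = (0, 0, 1).
  dual value b^T y* = 6.
Strong duality: c^T x* = b^T y*. Confirmed.

6


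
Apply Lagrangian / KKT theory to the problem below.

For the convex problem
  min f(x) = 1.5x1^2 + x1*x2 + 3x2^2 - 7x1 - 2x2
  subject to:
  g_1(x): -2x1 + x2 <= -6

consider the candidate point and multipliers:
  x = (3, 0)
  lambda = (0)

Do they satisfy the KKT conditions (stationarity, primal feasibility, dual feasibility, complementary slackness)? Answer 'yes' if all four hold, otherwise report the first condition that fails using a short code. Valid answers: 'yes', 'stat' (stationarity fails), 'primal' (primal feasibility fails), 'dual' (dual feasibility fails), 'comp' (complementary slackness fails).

Gradient of f: grad f(x) = Q x + c = (2, 1)
Constraint values g_i(x) = a_i^T x - b_i:
  g_1((3, 0)) = 0
Stationarity residual: grad f(x) + sum_i lambda_i a_i = (2, 1)
  -> stationarity FAILS
Primal feasibility (all g_i <= 0): OK
Dual feasibility (all lambda_i >= 0): OK
Complementary slackness (lambda_i * g_i(x) = 0 for all i): OK

Verdict: the first failing condition is stationarity -> stat.

stat


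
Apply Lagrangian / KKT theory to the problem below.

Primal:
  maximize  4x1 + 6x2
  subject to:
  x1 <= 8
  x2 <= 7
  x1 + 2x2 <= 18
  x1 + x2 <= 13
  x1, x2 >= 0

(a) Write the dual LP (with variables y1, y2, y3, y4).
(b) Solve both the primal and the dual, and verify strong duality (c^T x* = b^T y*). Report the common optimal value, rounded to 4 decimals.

The standard primal-dual pair for 'max c^T x s.t. A x <= b, x >= 0' is:
  Dual:  min b^T y  s.t.  A^T y >= c,  y >= 0.

So the dual LP is:
  minimize  8y1 + 7y2 + 18y3 + 13y4
  subject to:
    y1 + y3 + y4 >= 4
    y2 + 2y3 + y4 >= 6
    y1, y2, y3, y4 >= 0

Solving the primal: x* = (8, 5).
  primal value c^T x* = 62.
Solving the dual: y* = (0, 0, 2, 2).
  dual value b^T y* = 62.
Strong duality: c^T x* = b^T y*. Confirmed.

62


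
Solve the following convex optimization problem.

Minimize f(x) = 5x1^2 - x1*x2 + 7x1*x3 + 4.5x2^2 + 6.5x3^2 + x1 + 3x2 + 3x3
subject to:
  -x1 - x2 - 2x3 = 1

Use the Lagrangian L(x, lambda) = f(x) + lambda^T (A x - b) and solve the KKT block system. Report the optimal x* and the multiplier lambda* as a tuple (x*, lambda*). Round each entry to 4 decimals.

Form the Lagrangian:
  L(x, lambda) = (1/2) x^T Q x + c^T x + lambda^T (A x - b)
Stationarity (grad_x L = 0): Q x + c + A^T lambda = 0.
Primal feasibility: A x = b.

This gives the KKT block system:
  [ Q   A^T ] [ x     ]   [-c ]
  [ A    0  ] [ lambda ] = [ b ]

Solving the linear system:
  x*      = (0.0433, -0.3833, -0.33)
  lambda* = (-0.4933)
  f(x*)   = -0.8017

x* = (0.0433, -0.3833, -0.33), lambda* = (-0.4933)


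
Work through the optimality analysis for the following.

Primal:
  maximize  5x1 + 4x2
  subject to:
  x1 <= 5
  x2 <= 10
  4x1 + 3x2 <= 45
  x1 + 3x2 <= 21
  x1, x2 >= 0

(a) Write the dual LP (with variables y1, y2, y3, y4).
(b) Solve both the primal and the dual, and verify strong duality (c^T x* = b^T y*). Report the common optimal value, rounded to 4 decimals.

The standard primal-dual pair for 'max c^T x s.t. A x <= b, x >= 0' is:
  Dual:  min b^T y  s.t.  A^T y >= c,  y >= 0.

So the dual LP is:
  minimize  5y1 + 10y2 + 45y3 + 21y4
  subject to:
    y1 + 4y3 + y4 >= 5
    y2 + 3y3 + 3y4 >= 4
    y1, y2, y3, y4 >= 0

Solving the primal: x* = (5, 5.3333).
  primal value c^T x* = 46.3333.
Solving the dual: y* = (3.6667, 0, 0, 1.3333).
  dual value b^T y* = 46.3333.
Strong duality: c^T x* = b^T y*. Confirmed.

46.3333


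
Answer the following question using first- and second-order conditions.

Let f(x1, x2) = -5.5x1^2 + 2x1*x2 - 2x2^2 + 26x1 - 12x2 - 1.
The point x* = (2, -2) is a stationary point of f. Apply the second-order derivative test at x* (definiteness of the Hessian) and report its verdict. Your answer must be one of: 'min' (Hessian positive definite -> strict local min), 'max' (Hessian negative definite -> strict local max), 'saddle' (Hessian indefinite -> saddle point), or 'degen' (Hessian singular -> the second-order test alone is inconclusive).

Compute the Hessian H = grad^2 f:
  H = [[-11, 2], [2, -4]]
Verify stationarity: grad f(x*) = H x* + g = (0, 0).
Eigenvalues of H: -11.5311, -3.4689.
Both eigenvalues < 0, so H is negative definite -> x* is a strict local max.

max


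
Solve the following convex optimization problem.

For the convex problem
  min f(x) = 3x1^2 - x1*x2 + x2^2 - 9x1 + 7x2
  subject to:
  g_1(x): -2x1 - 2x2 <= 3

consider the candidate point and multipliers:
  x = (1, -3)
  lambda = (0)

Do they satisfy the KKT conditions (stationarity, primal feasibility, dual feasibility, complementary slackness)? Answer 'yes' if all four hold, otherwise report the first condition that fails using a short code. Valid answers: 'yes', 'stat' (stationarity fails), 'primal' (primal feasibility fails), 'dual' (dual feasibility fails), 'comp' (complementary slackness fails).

Gradient of f: grad f(x) = Q x + c = (0, 0)
Constraint values g_i(x) = a_i^T x - b_i:
  g_1((1, -3)) = 1
Stationarity residual: grad f(x) + sum_i lambda_i a_i = (0, 0)
  -> stationarity OK
Primal feasibility (all g_i <= 0): FAILS
Dual feasibility (all lambda_i >= 0): OK
Complementary slackness (lambda_i * g_i(x) = 0 for all i): OK

Verdict: the first failing condition is primal_feasibility -> primal.

primal


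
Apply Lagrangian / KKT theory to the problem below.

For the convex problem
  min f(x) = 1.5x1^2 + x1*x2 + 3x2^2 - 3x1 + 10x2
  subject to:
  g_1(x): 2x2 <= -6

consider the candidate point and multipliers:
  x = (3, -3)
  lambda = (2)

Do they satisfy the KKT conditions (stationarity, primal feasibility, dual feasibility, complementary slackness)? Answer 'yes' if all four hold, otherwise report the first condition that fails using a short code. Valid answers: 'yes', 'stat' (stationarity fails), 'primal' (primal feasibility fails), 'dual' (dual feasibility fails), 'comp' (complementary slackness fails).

Gradient of f: grad f(x) = Q x + c = (3, -5)
Constraint values g_i(x) = a_i^T x - b_i:
  g_1((3, -3)) = 0
Stationarity residual: grad f(x) + sum_i lambda_i a_i = (3, -1)
  -> stationarity FAILS
Primal feasibility (all g_i <= 0): OK
Dual feasibility (all lambda_i >= 0): OK
Complementary slackness (lambda_i * g_i(x) = 0 for all i): OK

Verdict: the first failing condition is stationarity -> stat.

stat


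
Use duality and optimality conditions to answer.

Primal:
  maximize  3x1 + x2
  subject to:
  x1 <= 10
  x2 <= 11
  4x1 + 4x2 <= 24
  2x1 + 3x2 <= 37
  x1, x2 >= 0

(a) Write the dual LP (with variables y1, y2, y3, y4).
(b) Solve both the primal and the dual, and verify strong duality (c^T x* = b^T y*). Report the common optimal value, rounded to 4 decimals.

The standard primal-dual pair for 'max c^T x s.t. A x <= b, x >= 0' is:
  Dual:  min b^T y  s.t.  A^T y >= c,  y >= 0.

So the dual LP is:
  minimize  10y1 + 11y2 + 24y3 + 37y4
  subject to:
    y1 + 4y3 + 2y4 >= 3
    y2 + 4y3 + 3y4 >= 1
    y1, y2, y3, y4 >= 0

Solving the primal: x* = (6, 0).
  primal value c^T x* = 18.
Solving the dual: y* = (0, 0, 0.75, 0).
  dual value b^T y* = 18.
Strong duality: c^T x* = b^T y*. Confirmed.

18


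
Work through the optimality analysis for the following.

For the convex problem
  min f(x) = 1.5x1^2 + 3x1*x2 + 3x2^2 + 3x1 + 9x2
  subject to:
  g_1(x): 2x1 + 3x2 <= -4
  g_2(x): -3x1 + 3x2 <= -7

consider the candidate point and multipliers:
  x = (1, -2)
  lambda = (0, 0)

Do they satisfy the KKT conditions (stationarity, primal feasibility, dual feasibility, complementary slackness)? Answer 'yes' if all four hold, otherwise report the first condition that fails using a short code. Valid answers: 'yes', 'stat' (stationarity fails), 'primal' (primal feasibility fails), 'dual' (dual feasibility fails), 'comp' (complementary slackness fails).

Gradient of f: grad f(x) = Q x + c = (0, 0)
Constraint values g_i(x) = a_i^T x - b_i:
  g_1((1, -2)) = 0
  g_2((1, -2)) = -2
Stationarity residual: grad f(x) + sum_i lambda_i a_i = (0, 0)
  -> stationarity OK
Primal feasibility (all g_i <= 0): OK
Dual feasibility (all lambda_i >= 0): OK
Complementary slackness (lambda_i * g_i(x) = 0 for all i): OK

Verdict: yes, KKT holds.

yes


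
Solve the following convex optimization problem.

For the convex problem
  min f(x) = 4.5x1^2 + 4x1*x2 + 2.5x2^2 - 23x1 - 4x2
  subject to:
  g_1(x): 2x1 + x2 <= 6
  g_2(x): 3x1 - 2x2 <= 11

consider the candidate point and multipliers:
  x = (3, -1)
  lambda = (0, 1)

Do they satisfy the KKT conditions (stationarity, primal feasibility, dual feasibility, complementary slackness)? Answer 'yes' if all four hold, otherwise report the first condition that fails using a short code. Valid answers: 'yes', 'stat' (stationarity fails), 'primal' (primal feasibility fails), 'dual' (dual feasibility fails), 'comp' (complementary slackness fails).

Gradient of f: grad f(x) = Q x + c = (0, 3)
Constraint values g_i(x) = a_i^T x - b_i:
  g_1((3, -1)) = -1
  g_2((3, -1)) = 0
Stationarity residual: grad f(x) + sum_i lambda_i a_i = (3, 1)
  -> stationarity FAILS
Primal feasibility (all g_i <= 0): OK
Dual feasibility (all lambda_i >= 0): OK
Complementary slackness (lambda_i * g_i(x) = 0 for all i): OK

Verdict: the first failing condition is stationarity -> stat.

stat


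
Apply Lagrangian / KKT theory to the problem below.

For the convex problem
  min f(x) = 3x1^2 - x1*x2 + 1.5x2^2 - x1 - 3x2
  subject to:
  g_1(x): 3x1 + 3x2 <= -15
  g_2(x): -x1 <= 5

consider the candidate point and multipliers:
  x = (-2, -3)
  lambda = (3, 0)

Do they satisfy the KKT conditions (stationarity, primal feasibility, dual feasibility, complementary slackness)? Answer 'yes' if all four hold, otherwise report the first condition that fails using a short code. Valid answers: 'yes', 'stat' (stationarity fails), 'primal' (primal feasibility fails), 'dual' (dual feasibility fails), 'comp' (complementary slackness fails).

Gradient of f: grad f(x) = Q x + c = (-10, -10)
Constraint values g_i(x) = a_i^T x - b_i:
  g_1((-2, -3)) = 0
  g_2((-2, -3)) = -3
Stationarity residual: grad f(x) + sum_i lambda_i a_i = (-1, -1)
  -> stationarity FAILS
Primal feasibility (all g_i <= 0): OK
Dual feasibility (all lambda_i >= 0): OK
Complementary slackness (lambda_i * g_i(x) = 0 for all i): OK

Verdict: the first failing condition is stationarity -> stat.

stat


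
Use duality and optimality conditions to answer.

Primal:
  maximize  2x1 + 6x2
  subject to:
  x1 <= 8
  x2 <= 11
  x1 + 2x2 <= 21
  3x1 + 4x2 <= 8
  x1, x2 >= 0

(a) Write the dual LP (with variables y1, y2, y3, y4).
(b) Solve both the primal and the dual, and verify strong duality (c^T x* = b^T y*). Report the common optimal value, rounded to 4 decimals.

The standard primal-dual pair for 'max c^T x s.t. A x <= b, x >= 0' is:
  Dual:  min b^T y  s.t.  A^T y >= c,  y >= 0.

So the dual LP is:
  minimize  8y1 + 11y2 + 21y3 + 8y4
  subject to:
    y1 + y3 + 3y4 >= 2
    y2 + 2y3 + 4y4 >= 6
    y1, y2, y3, y4 >= 0

Solving the primal: x* = (0, 2).
  primal value c^T x* = 12.
Solving the dual: y* = (0, 0, 0, 1.5).
  dual value b^T y* = 12.
Strong duality: c^T x* = b^T y*. Confirmed.

12


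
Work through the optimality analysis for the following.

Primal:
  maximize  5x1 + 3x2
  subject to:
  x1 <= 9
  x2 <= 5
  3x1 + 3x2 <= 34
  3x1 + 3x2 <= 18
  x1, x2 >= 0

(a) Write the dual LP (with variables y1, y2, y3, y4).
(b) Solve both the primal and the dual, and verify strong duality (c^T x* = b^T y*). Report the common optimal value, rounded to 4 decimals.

The standard primal-dual pair for 'max c^T x s.t. A x <= b, x >= 0' is:
  Dual:  min b^T y  s.t.  A^T y >= c,  y >= 0.

So the dual LP is:
  minimize  9y1 + 5y2 + 34y3 + 18y4
  subject to:
    y1 + 3y3 + 3y4 >= 5
    y2 + 3y3 + 3y4 >= 3
    y1, y2, y3, y4 >= 0

Solving the primal: x* = (6, 0).
  primal value c^T x* = 30.
Solving the dual: y* = (0, 0, 0, 1.6667).
  dual value b^T y* = 30.
Strong duality: c^T x* = b^T y*. Confirmed.

30


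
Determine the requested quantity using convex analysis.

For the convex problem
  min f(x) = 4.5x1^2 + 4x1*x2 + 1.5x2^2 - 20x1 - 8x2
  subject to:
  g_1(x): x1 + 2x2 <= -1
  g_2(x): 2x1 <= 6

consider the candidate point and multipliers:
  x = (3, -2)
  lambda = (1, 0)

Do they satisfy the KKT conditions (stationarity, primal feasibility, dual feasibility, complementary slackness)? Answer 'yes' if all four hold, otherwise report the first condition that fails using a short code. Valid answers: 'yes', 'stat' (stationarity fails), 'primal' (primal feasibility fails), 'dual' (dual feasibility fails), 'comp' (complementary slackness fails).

Gradient of f: grad f(x) = Q x + c = (-1, -2)
Constraint values g_i(x) = a_i^T x - b_i:
  g_1((3, -2)) = 0
  g_2((3, -2)) = 0
Stationarity residual: grad f(x) + sum_i lambda_i a_i = (0, 0)
  -> stationarity OK
Primal feasibility (all g_i <= 0): OK
Dual feasibility (all lambda_i >= 0): OK
Complementary slackness (lambda_i * g_i(x) = 0 for all i): OK

Verdict: yes, KKT holds.

yes


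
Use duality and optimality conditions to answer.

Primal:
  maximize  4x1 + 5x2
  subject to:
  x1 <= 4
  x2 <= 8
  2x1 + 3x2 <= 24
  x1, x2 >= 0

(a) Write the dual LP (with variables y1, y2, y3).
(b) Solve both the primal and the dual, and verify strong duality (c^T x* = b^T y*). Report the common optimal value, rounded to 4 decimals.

The standard primal-dual pair for 'max c^T x s.t. A x <= b, x >= 0' is:
  Dual:  min b^T y  s.t.  A^T y >= c,  y >= 0.

So the dual LP is:
  minimize  4y1 + 8y2 + 24y3
  subject to:
    y1 + 2y3 >= 4
    y2 + 3y3 >= 5
    y1, y2, y3 >= 0

Solving the primal: x* = (4, 5.3333).
  primal value c^T x* = 42.6667.
Solving the dual: y* = (0.6667, 0, 1.6667).
  dual value b^T y* = 42.6667.
Strong duality: c^T x* = b^T y*. Confirmed.

42.6667


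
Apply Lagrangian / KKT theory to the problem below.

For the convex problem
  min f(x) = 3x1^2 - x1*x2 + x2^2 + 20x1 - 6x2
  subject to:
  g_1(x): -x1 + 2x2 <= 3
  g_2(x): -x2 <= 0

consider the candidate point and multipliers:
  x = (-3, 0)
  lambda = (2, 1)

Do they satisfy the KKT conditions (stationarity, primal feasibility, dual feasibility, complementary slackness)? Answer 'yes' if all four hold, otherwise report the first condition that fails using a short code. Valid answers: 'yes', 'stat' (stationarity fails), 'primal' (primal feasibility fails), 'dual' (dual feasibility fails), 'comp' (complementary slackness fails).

Gradient of f: grad f(x) = Q x + c = (2, -3)
Constraint values g_i(x) = a_i^T x - b_i:
  g_1((-3, 0)) = 0
  g_2((-3, 0)) = 0
Stationarity residual: grad f(x) + sum_i lambda_i a_i = (0, 0)
  -> stationarity OK
Primal feasibility (all g_i <= 0): OK
Dual feasibility (all lambda_i >= 0): OK
Complementary slackness (lambda_i * g_i(x) = 0 for all i): OK

Verdict: yes, KKT holds.

yes


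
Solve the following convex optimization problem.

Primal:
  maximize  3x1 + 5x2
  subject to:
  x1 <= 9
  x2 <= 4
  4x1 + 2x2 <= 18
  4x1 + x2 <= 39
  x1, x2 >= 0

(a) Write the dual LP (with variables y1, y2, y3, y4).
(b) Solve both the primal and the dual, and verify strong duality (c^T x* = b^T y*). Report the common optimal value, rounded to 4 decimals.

The standard primal-dual pair for 'max c^T x s.t. A x <= b, x >= 0' is:
  Dual:  min b^T y  s.t.  A^T y >= c,  y >= 0.

So the dual LP is:
  minimize  9y1 + 4y2 + 18y3 + 39y4
  subject to:
    y1 + 4y3 + 4y4 >= 3
    y2 + 2y3 + y4 >= 5
    y1, y2, y3, y4 >= 0

Solving the primal: x* = (2.5, 4).
  primal value c^T x* = 27.5.
Solving the dual: y* = (0, 3.5, 0.75, 0).
  dual value b^T y* = 27.5.
Strong duality: c^T x* = b^T y*. Confirmed.

27.5


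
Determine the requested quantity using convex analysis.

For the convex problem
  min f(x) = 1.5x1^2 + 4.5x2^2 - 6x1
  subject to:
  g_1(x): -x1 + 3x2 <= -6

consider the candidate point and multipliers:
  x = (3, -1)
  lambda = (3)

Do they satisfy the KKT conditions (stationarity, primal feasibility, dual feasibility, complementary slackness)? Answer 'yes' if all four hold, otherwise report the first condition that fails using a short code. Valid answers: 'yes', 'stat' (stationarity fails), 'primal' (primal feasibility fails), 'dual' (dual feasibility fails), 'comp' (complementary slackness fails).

Gradient of f: grad f(x) = Q x + c = (3, -9)
Constraint values g_i(x) = a_i^T x - b_i:
  g_1((3, -1)) = 0
Stationarity residual: grad f(x) + sum_i lambda_i a_i = (0, 0)
  -> stationarity OK
Primal feasibility (all g_i <= 0): OK
Dual feasibility (all lambda_i >= 0): OK
Complementary slackness (lambda_i * g_i(x) = 0 for all i): OK

Verdict: yes, KKT holds.

yes


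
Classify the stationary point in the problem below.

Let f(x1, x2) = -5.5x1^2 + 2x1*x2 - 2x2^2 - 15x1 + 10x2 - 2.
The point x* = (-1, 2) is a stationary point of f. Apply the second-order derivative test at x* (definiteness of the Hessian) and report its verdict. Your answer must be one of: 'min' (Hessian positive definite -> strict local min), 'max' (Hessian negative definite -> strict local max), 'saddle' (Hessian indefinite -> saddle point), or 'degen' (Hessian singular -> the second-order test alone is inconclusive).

Compute the Hessian H = grad^2 f:
  H = [[-11, 2], [2, -4]]
Verify stationarity: grad f(x*) = H x* + g = (0, 0).
Eigenvalues of H: -11.5311, -3.4689.
Both eigenvalues < 0, so H is negative definite -> x* is a strict local max.

max
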